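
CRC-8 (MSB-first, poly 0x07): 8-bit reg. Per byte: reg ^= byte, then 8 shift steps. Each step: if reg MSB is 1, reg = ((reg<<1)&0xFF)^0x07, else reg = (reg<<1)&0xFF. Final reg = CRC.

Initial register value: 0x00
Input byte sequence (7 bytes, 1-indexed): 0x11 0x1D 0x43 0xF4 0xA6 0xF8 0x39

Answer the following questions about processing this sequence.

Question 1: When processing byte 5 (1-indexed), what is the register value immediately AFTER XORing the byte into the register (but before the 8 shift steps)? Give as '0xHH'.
Register before byte 5: 0xE4
Byte 5: 0xA6
0xE4 XOR 0xA6 = 0x42

Answer: 0x42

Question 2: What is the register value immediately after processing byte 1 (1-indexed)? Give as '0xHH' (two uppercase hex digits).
Answer: 0x77

Derivation:
After byte 1 (0x11): reg=0x77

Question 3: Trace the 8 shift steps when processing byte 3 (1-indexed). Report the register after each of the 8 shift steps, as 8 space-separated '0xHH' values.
After byte 1 (0x11): reg=0x77
After byte 2 (0x1D): reg=0x11
Register before byte 3: 0x11
After XOR with byte 0x43: 0x52

Answer: 0xA4 0x4F 0x9E 0x3B 0x76 0xEC 0xDF 0xB9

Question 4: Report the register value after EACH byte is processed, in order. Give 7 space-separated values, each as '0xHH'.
0x77 0x11 0xB9 0xE4 0xC9 0x97 0x43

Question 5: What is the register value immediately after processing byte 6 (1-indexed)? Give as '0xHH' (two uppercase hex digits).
Answer: 0x97

Derivation:
After byte 1 (0x11): reg=0x77
After byte 2 (0x1D): reg=0x11
After byte 3 (0x43): reg=0xB9
After byte 4 (0xF4): reg=0xE4
After byte 5 (0xA6): reg=0xC9
After byte 6 (0xF8): reg=0x97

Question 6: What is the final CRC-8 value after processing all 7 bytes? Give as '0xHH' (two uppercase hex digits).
Answer: 0x43

Derivation:
After byte 1 (0x11): reg=0x77
After byte 2 (0x1D): reg=0x11
After byte 3 (0x43): reg=0xB9
After byte 4 (0xF4): reg=0xE4
After byte 5 (0xA6): reg=0xC9
After byte 6 (0xF8): reg=0x97
After byte 7 (0x39): reg=0x43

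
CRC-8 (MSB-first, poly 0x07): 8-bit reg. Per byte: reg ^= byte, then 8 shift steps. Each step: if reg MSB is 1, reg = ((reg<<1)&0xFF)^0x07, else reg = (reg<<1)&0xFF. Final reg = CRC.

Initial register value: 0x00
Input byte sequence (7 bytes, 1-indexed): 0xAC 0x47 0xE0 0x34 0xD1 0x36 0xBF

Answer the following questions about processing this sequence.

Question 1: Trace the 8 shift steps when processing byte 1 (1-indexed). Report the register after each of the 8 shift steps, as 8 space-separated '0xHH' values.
Answer: 0x5F 0xBE 0x7B 0xF6 0xEB 0xD1 0xA5 0x4D

Derivation:
Register before byte 1: 0x00
After XOR with byte 0xAC: 0xAC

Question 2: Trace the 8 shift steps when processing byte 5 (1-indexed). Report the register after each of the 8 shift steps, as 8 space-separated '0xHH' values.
Answer: 0x35 0x6A 0xD4 0xAF 0x59 0xB2 0x63 0xC6

Derivation:
After byte 1 (0xAC): reg=0x4D
After byte 2 (0x47): reg=0x36
After byte 3 (0xE0): reg=0x2C
After byte 4 (0x34): reg=0x48
Register before byte 5: 0x48
After XOR with byte 0xD1: 0x99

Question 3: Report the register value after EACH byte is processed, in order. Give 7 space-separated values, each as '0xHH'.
0x4D 0x36 0x2C 0x48 0xC6 0xDE 0x20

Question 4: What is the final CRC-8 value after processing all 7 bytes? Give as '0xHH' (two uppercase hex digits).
After byte 1 (0xAC): reg=0x4D
After byte 2 (0x47): reg=0x36
After byte 3 (0xE0): reg=0x2C
After byte 4 (0x34): reg=0x48
After byte 5 (0xD1): reg=0xC6
After byte 6 (0x36): reg=0xDE
After byte 7 (0xBF): reg=0x20

Answer: 0x20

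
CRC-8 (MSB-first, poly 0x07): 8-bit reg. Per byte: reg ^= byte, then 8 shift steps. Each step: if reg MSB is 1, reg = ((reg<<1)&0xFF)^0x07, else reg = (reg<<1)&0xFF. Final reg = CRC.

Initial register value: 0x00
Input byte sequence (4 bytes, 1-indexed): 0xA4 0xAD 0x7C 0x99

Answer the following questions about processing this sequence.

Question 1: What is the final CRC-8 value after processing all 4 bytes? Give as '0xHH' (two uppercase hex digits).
Answer: 0xE6

Derivation:
After byte 1 (0xA4): reg=0x75
After byte 2 (0xAD): reg=0x06
After byte 3 (0x7C): reg=0x61
After byte 4 (0x99): reg=0xE6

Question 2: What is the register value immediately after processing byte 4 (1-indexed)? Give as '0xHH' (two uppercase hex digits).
Answer: 0xE6

Derivation:
After byte 1 (0xA4): reg=0x75
After byte 2 (0xAD): reg=0x06
After byte 3 (0x7C): reg=0x61
After byte 4 (0x99): reg=0xE6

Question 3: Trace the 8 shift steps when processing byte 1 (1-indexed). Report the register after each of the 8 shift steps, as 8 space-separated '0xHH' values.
Register before byte 1: 0x00
After XOR with byte 0xA4: 0xA4

Answer: 0x4F 0x9E 0x3B 0x76 0xEC 0xDF 0xB9 0x75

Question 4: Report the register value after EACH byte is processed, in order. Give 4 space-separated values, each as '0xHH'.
0x75 0x06 0x61 0xE6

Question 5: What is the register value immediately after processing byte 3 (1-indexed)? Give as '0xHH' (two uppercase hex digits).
After byte 1 (0xA4): reg=0x75
After byte 2 (0xAD): reg=0x06
After byte 3 (0x7C): reg=0x61

Answer: 0x61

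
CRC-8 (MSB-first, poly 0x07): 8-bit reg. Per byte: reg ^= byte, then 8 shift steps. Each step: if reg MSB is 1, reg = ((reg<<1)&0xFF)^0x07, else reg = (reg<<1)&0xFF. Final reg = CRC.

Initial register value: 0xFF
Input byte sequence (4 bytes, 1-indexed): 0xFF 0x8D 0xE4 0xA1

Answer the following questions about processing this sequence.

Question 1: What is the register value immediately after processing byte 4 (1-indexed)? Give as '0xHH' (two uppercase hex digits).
After byte 1 (0xFF): reg=0x00
After byte 2 (0x8D): reg=0xAA
After byte 3 (0xE4): reg=0xED
After byte 4 (0xA1): reg=0xE3

Answer: 0xE3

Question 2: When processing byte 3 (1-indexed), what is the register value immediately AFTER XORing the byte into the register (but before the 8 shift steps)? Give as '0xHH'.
Answer: 0x4E

Derivation:
Register before byte 3: 0xAA
Byte 3: 0xE4
0xAA XOR 0xE4 = 0x4E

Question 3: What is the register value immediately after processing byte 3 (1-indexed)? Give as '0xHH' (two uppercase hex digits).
After byte 1 (0xFF): reg=0x00
After byte 2 (0x8D): reg=0xAA
After byte 3 (0xE4): reg=0xED

Answer: 0xED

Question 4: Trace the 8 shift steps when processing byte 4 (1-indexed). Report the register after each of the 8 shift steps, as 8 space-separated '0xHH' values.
Answer: 0x98 0x37 0x6E 0xDC 0xBF 0x79 0xF2 0xE3

Derivation:
After byte 1 (0xFF): reg=0x00
After byte 2 (0x8D): reg=0xAA
After byte 3 (0xE4): reg=0xED
Register before byte 4: 0xED
After XOR with byte 0xA1: 0x4C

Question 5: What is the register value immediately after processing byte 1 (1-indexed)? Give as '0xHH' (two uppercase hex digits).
Answer: 0x00

Derivation:
After byte 1 (0xFF): reg=0x00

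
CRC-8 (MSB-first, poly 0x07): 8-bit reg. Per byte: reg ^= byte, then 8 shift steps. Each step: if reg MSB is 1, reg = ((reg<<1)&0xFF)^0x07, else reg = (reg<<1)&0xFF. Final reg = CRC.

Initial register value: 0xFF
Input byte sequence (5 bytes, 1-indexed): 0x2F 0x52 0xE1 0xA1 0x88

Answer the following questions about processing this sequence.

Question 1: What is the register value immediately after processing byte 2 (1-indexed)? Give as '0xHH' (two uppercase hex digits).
Answer: 0x03

Derivation:
After byte 1 (0x2F): reg=0x3E
After byte 2 (0x52): reg=0x03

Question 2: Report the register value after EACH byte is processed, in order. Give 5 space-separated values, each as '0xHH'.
0x3E 0x03 0xA0 0x07 0xA4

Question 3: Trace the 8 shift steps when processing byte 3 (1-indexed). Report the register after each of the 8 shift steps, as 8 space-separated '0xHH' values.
Answer: 0xC3 0x81 0x05 0x0A 0x14 0x28 0x50 0xA0

Derivation:
After byte 1 (0x2F): reg=0x3E
After byte 2 (0x52): reg=0x03
Register before byte 3: 0x03
After XOR with byte 0xE1: 0xE2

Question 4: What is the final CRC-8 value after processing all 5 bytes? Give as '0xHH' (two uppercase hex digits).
After byte 1 (0x2F): reg=0x3E
After byte 2 (0x52): reg=0x03
After byte 3 (0xE1): reg=0xA0
After byte 4 (0xA1): reg=0x07
After byte 5 (0x88): reg=0xA4

Answer: 0xA4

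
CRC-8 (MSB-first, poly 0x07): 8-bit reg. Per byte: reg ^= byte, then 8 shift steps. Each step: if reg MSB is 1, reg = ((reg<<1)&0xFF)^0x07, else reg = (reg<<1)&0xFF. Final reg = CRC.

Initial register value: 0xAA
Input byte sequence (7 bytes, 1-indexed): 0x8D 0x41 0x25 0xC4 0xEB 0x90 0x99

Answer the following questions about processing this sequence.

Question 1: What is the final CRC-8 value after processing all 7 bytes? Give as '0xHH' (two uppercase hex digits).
After byte 1 (0x8D): reg=0xF5
After byte 2 (0x41): reg=0x05
After byte 3 (0x25): reg=0xE0
After byte 4 (0xC4): reg=0xFC
After byte 5 (0xEB): reg=0x65
After byte 6 (0x90): reg=0xC5
After byte 7 (0x99): reg=0x93

Answer: 0x93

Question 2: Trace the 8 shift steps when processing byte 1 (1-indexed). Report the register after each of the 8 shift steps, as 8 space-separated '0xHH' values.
Answer: 0x4E 0x9C 0x3F 0x7E 0xFC 0xFF 0xF9 0xF5

Derivation:
Register before byte 1: 0xAA
After XOR with byte 0x8D: 0x27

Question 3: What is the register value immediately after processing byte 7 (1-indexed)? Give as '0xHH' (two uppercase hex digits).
After byte 1 (0x8D): reg=0xF5
After byte 2 (0x41): reg=0x05
After byte 3 (0x25): reg=0xE0
After byte 4 (0xC4): reg=0xFC
After byte 5 (0xEB): reg=0x65
After byte 6 (0x90): reg=0xC5
After byte 7 (0x99): reg=0x93

Answer: 0x93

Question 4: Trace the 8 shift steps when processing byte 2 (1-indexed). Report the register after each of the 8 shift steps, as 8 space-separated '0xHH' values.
After byte 1 (0x8D): reg=0xF5
Register before byte 2: 0xF5
After XOR with byte 0x41: 0xB4

Answer: 0x6F 0xDE 0xBB 0x71 0xE2 0xC3 0x81 0x05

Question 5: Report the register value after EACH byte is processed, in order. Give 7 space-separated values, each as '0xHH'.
0xF5 0x05 0xE0 0xFC 0x65 0xC5 0x93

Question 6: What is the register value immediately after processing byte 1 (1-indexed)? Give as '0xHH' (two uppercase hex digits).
After byte 1 (0x8D): reg=0xF5

Answer: 0xF5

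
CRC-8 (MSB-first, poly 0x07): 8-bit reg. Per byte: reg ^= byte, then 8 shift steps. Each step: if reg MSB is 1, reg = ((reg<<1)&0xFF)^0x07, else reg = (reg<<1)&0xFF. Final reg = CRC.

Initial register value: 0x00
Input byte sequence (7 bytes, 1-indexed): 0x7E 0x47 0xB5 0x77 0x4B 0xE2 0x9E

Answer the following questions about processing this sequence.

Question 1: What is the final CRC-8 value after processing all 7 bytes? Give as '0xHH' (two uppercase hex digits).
After byte 1 (0x7E): reg=0x7D
After byte 2 (0x47): reg=0xA6
After byte 3 (0xB5): reg=0x79
After byte 4 (0x77): reg=0x2A
After byte 5 (0x4B): reg=0x20
After byte 6 (0xE2): reg=0x40
After byte 7 (0x9E): reg=0x14

Answer: 0x14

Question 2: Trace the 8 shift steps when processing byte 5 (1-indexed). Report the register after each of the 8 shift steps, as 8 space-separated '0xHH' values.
After byte 1 (0x7E): reg=0x7D
After byte 2 (0x47): reg=0xA6
After byte 3 (0xB5): reg=0x79
After byte 4 (0x77): reg=0x2A
Register before byte 5: 0x2A
After XOR with byte 0x4B: 0x61

Answer: 0xC2 0x83 0x01 0x02 0x04 0x08 0x10 0x20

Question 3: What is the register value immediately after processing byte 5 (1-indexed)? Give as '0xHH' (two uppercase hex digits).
Answer: 0x20

Derivation:
After byte 1 (0x7E): reg=0x7D
After byte 2 (0x47): reg=0xA6
After byte 3 (0xB5): reg=0x79
After byte 4 (0x77): reg=0x2A
After byte 5 (0x4B): reg=0x20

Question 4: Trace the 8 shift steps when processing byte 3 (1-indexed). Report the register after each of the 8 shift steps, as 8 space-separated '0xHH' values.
After byte 1 (0x7E): reg=0x7D
After byte 2 (0x47): reg=0xA6
Register before byte 3: 0xA6
After XOR with byte 0xB5: 0x13

Answer: 0x26 0x4C 0x98 0x37 0x6E 0xDC 0xBF 0x79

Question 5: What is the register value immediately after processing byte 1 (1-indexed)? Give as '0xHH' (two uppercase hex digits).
After byte 1 (0x7E): reg=0x7D

Answer: 0x7D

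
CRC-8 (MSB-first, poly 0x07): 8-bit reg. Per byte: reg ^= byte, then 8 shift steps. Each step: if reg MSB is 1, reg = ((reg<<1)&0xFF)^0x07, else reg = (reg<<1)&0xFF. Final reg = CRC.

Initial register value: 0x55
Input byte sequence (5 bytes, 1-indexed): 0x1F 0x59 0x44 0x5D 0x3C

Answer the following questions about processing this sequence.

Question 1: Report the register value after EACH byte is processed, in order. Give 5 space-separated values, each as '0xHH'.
0xF1 0x51 0x6B 0x82 0x33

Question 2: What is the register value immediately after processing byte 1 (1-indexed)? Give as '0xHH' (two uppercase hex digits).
After byte 1 (0x1F): reg=0xF1

Answer: 0xF1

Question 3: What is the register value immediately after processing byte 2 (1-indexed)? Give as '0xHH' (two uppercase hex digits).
Answer: 0x51

Derivation:
After byte 1 (0x1F): reg=0xF1
After byte 2 (0x59): reg=0x51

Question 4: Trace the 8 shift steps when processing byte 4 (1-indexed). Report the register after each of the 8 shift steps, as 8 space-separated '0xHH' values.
Answer: 0x6C 0xD8 0xB7 0x69 0xD2 0xA3 0x41 0x82

Derivation:
After byte 1 (0x1F): reg=0xF1
After byte 2 (0x59): reg=0x51
After byte 3 (0x44): reg=0x6B
Register before byte 4: 0x6B
After XOR with byte 0x5D: 0x36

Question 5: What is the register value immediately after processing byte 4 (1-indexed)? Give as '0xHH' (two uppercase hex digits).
After byte 1 (0x1F): reg=0xF1
After byte 2 (0x59): reg=0x51
After byte 3 (0x44): reg=0x6B
After byte 4 (0x5D): reg=0x82

Answer: 0x82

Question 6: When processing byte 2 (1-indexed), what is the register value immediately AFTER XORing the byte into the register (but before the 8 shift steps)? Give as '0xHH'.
Answer: 0xA8

Derivation:
Register before byte 2: 0xF1
Byte 2: 0x59
0xF1 XOR 0x59 = 0xA8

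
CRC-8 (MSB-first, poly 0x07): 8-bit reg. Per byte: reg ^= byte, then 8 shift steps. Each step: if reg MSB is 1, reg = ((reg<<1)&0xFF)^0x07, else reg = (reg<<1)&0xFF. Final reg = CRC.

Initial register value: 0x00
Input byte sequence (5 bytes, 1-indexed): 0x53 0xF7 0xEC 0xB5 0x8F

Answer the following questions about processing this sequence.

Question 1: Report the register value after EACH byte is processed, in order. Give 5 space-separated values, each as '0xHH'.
0xBE 0xF8 0x6C 0x01 0xA3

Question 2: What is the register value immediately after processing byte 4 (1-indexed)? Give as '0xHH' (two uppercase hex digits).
After byte 1 (0x53): reg=0xBE
After byte 2 (0xF7): reg=0xF8
After byte 3 (0xEC): reg=0x6C
After byte 4 (0xB5): reg=0x01

Answer: 0x01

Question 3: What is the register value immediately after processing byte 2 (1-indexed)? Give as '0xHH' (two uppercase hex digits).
After byte 1 (0x53): reg=0xBE
After byte 2 (0xF7): reg=0xF8

Answer: 0xF8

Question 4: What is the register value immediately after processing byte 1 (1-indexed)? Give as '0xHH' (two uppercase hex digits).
Answer: 0xBE

Derivation:
After byte 1 (0x53): reg=0xBE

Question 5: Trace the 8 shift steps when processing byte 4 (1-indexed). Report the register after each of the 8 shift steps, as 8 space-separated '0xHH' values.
After byte 1 (0x53): reg=0xBE
After byte 2 (0xF7): reg=0xF8
After byte 3 (0xEC): reg=0x6C
Register before byte 4: 0x6C
After XOR with byte 0xB5: 0xD9

Answer: 0xB5 0x6D 0xDA 0xB3 0x61 0xC2 0x83 0x01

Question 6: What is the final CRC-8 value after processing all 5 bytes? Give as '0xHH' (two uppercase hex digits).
Answer: 0xA3

Derivation:
After byte 1 (0x53): reg=0xBE
After byte 2 (0xF7): reg=0xF8
After byte 3 (0xEC): reg=0x6C
After byte 4 (0xB5): reg=0x01
After byte 5 (0x8F): reg=0xA3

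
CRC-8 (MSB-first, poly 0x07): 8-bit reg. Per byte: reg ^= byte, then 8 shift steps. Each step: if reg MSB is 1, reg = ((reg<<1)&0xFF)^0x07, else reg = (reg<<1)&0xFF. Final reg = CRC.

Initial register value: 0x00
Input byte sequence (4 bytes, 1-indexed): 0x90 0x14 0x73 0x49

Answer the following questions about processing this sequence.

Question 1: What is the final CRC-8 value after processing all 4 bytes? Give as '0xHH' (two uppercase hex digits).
After byte 1 (0x90): reg=0xF9
After byte 2 (0x14): reg=0x8D
After byte 3 (0x73): reg=0xF4
After byte 4 (0x49): reg=0x3A

Answer: 0x3A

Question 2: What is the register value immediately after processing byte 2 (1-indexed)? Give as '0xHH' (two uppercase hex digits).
Answer: 0x8D

Derivation:
After byte 1 (0x90): reg=0xF9
After byte 2 (0x14): reg=0x8D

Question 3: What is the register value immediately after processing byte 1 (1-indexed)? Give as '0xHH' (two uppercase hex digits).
After byte 1 (0x90): reg=0xF9

Answer: 0xF9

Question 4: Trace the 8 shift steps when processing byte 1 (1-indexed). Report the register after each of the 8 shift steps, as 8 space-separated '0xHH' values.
Register before byte 1: 0x00
After XOR with byte 0x90: 0x90

Answer: 0x27 0x4E 0x9C 0x3F 0x7E 0xFC 0xFF 0xF9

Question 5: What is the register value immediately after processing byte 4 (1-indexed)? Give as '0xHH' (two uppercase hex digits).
Answer: 0x3A

Derivation:
After byte 1 (0x90): reg=0xF9
After byte 2 (0x14): reg=0x8D
After byte 3 (0x73): reg=0xF4
After byte 4 (0x49): reg=0x3A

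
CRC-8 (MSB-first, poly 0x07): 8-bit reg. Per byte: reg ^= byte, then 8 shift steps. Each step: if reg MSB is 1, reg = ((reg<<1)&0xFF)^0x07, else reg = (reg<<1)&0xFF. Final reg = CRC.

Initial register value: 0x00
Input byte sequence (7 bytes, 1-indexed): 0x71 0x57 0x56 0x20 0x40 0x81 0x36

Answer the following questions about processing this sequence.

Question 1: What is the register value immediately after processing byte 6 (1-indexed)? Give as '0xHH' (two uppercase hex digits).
Answer: 0x37

Derivation:
After byte 1 (0x71): reg=0x50
After byte 2 (0x57): reg=0x15
After byte 3 (0x56): reg=0xCE
After byte 4 (0x20): reg=0x84
After byte 5 (0x40): reg=0x52
After byte 6 (0x81): reg=0x37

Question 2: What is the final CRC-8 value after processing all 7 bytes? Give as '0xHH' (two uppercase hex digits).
After byte 1 (0x71): reg=0x50
After byte 2 (0x57): reg=0x15
After byte 3 (0x56): reg=0xCE
After byte 4 (0x20): reg=0x84
After byte 5 (0x40): reg=0x52
After byte 6 (0x81): reg=0x37
After byte 7 (0x36): reg=0x07

Answer: 0x07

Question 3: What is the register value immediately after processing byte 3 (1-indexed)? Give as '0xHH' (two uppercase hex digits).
After byte 1 (0x71): reg=0x50
After byte 2 (0x57): reg=0x15
After byte 3 (0x56): reg=0xCE

Answer: 0xCE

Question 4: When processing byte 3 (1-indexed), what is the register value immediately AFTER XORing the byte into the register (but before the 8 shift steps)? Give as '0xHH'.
Answer: 0x43

Derivation:
Register before byte 3: 0x15
Byte 3: 0x56
0x15 XOR 0x56 = 0x43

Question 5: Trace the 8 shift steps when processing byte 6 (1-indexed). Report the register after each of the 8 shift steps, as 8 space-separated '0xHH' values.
After byte 1 (0x71): reg=0x50
After byte 2 (0x57): reg=0x15
After byte 3 (0x56): reg=0xCE
After byte 4 (0x20): reg=0x84
After byte 5 (0x40): reg=0x52
Register before byte 6: 0x52
After XOR with byte 0x81: 0xD3

Answer: 0xA1 0x45 0x8A 0x13 0x26 0x4C 0x98 0x37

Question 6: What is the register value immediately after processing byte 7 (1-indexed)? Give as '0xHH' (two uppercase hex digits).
Answer: 0x07

Derivation:
After byte 1 (0x71): reg=0x50
After byte 2 (0x57): reg=0x15
After byte 3 (0x56): reg=0xCE
After byte 4 (0x20): reg=0x84
After byte 5 (0x40): reg=0x52
After byte 6 (0x81): reg=0x37
After byte 7 (0x36): reg=0x07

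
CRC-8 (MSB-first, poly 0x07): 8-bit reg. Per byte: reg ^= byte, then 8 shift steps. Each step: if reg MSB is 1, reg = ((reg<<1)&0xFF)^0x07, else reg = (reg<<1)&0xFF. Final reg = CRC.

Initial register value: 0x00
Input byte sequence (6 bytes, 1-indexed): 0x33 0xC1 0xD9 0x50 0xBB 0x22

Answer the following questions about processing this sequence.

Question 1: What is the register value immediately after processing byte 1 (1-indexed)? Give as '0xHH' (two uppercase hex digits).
After byte 1 (0x33): reg=0x99

Answer: 0x99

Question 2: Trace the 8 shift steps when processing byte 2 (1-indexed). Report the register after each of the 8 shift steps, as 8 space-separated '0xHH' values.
After byte 1 (0x33): reg=0x99
Register before byte 2: 0x99
After XOR with byte 0xC1: 0x58

Answer: 0xB0 0x67 0xCE 0x9B 0x31 0x62 0xC4 0x8F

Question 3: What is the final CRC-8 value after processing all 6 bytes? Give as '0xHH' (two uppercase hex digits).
After byte 1 (0x33): reg=0x99
After byte 2 (0xC1): reg=0x8F
After byte 3 (0xD9): reg=0xA5
After byte 4 (0x50): reg=0xC5
After byte 5 (0xBB): reg=0x7D
After byte 6 (0x22): reg=0x9A

Answer: 0x9A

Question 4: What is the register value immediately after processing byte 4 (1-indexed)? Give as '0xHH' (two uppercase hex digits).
Answer: 0xC5

Derivation:
After byte 1 (0x33): reg=0x99
After byte 2 (0xC1): reg=0x8F
After byte 3 (0xD9): reg=0xA5
After byte 4 (0x50): reg=0xC5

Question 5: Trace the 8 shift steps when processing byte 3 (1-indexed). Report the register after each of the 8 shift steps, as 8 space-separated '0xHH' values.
After byte 1 (0x33): reg=0x99
After byte 2 (0xC1): reg=0x8F
Register before byte 3: 0x8F
After XOR with byte 0xD9: 0x56

Answer: 0xAC 0x5F 0xBE 0x7B 0xF6 0xEB 0xD1 0xA5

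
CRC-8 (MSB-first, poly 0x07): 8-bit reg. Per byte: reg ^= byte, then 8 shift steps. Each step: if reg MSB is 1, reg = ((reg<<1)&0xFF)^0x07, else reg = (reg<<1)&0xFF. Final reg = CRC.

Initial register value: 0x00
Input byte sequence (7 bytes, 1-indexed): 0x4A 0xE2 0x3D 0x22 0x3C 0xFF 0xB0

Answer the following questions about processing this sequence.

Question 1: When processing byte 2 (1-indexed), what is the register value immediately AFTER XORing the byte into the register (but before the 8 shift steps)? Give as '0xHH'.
Answer: 0x13

Derivation:
Register before byte 2: 0xF1
Byte 2: 0xE2
0xF1 XOR 0xE2 = 0x13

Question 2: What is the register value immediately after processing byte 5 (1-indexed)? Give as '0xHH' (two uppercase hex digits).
Answer: 0x1D

Derivation:
After byte 1 (0x4A): reg=0xF1
After byte 2 (0xE2): reg=0x79
After byte 3 (0x3D): reg=0xDB
After byte 4 (0x22): reg=0xE1
After byte 5 (0x3C): reg=0x1D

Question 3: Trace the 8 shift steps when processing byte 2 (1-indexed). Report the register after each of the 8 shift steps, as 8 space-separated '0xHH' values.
Answer: 0x26 0x4C 0x98 0x37 0x6E 0xDC 0xBF 0x79

Derivation:
After byte 1 (0x4A): reg=0xF1
Register before byte 2: 0xF1
After XOR with byte 0xE2: 0x13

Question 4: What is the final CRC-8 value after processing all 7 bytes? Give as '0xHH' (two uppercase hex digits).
Answer: 0x70

Derivation:
After byte 1 (0x4A): reg=0xF1
After byte 2 (0xE2): reg=0x79
After byte 3 (0x3D): reg=0xDB
After byte 4 (0x22): reg=0xE1
After byte 5 (0x3C): reg=0x1D
After byte 6 (0xFF): reg=0xA0
After byte 7 (0xB0): reg=0x70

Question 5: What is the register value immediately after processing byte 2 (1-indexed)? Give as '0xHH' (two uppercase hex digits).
After byte 1 (0x4A): reg=0xF1
After byte 2 (0xE2): reg=0x79

Answer: 0x79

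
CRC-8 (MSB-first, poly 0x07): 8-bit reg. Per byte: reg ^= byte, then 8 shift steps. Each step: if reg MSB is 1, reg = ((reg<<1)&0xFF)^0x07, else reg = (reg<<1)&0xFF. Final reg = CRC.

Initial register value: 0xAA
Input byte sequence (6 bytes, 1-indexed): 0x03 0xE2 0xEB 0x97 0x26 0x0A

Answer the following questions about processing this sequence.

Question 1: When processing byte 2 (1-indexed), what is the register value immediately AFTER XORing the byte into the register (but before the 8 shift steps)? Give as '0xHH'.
Answer: 0xB4

Derivation:
Register before byte 2: 0x56
Byte 2: 0xE2
0x56 XOR 0xE2 = 0xB4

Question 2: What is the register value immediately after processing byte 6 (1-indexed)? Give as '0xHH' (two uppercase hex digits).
Answer: 0xF9

Derivation:
After byte 1 (0x03): reg=0x56
After byte 2 (0xE2): reg=0x05
After byte 3 (0xEB): reg=0x84
After byte 4 (0x97): reg=0x79
After byte 5 (0x26): reg=0x9A
After byte 6 (0x0A): reg=0xF9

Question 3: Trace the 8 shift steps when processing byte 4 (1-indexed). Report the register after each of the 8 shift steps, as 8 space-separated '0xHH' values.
After byte 1 (0x03): reg=0x56
After byte 2 (0xE2): reg=0x05
After byte 3 (0xEB): reg=0x84
Register before byte 4: 0x84
After XOR with byte 0x97: 0x13

Answer: 0x26 0x4C 0x98 0x37 0x6E 0xDC 0xBF 0x79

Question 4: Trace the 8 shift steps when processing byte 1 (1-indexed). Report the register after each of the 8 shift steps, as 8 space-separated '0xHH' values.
Register before byte 1: 0xAA
After XOR with byte 0x03: 0xA9

Answer: 0x55 0xAA 0x53 0xA6 0x4B 0x96 0x2B 0x56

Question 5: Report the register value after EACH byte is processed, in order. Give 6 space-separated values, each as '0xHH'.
0x56 0x05 0x84 0x79 0x9A 0xF9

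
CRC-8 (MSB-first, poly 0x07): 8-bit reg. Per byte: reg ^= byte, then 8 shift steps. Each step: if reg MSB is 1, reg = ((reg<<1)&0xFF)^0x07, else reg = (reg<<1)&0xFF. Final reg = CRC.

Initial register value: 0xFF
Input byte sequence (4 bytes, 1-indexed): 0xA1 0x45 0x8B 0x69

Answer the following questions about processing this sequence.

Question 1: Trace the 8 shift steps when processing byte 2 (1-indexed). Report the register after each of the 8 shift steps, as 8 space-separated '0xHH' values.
After byte 1 (0xA1): reg=0x9D
Register before byte 2: 0x9D
After XOR with byte 0x45: 0xD8

Answer: 0xB7 0x69 0xD2 0xA3 0x41 0x82 0x03 0x06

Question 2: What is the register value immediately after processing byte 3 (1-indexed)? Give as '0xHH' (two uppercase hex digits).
Answer: 0xAA

Derivation:
After byte 1 (0xA1): reg=0x9D
After byte 2 (0x45): reg=0x06
After byte 3 (0x8B): reg=0xAA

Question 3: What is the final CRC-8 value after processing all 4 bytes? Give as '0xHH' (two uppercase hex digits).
After byte 1 (0xA1): reg=0x9D
After byte 2 (0x45): reg=0x06
After byte 3 (0x8B): reg=0xAA
After byte 4 (0x69): reg=0x47

Answer: 0x47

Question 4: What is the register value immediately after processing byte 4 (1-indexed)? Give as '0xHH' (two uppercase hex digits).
After byte 1 (0xA1): reg=0x9D
After byte 2 (0x45): reg=0x06
After byte 3 (0x8B): reg=0xAA
After byte 4 (0x69): reg=0x47

Answer: 0x47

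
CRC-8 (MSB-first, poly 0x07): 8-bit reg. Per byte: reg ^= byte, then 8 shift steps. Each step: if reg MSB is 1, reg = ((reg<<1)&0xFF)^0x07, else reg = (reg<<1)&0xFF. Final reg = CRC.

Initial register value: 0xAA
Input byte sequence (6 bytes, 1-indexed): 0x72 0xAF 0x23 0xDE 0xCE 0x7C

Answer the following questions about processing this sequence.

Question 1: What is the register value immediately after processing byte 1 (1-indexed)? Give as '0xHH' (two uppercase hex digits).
After byte 1 (0x72): reg=0x06

Answer: 0x06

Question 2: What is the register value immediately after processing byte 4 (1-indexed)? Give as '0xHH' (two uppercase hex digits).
Answer: 0xF7

Derivation:
After byte 1 (0x72): reg=0x06
After byte 2 (0xAF): reg=0x56
After byte 3 (0x23): reg=0x4C
After byte 4 (0xDE): reg=0xF7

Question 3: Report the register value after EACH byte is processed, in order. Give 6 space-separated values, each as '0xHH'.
0x06 0x56 0x4C 0xF7 0xAF 0x37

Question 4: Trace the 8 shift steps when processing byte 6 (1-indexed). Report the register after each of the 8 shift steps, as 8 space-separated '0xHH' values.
After byte 1 (0x72): reg=0x06
After byte 2 (0xAF): reg=0x56
After byte 3 (0x23): reg=0x4C
After byte 4 (0xDE): reg=0xF7
After byte 5 (0xCE): reg=0xAF
Register before byte 6: 0xAF
After XOR with byte 0x7C: 0xD3

Answer: 0xA1 0x45 0x8A 0x13 0x26 0x4C 0x98 0x37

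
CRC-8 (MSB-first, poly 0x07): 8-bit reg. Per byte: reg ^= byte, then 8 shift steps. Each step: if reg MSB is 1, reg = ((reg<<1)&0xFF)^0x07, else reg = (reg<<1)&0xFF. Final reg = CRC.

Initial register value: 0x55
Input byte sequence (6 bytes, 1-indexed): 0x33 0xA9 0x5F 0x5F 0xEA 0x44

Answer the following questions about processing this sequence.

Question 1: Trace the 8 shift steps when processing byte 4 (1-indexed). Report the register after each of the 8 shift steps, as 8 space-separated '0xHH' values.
After byte 1 (0x33): reg=0x35
After byte 2 (0xA9): reg=0xDD
After byte 3 (0x5F): reg=0x87
Register before byte 4: 0x87
After XOR with byte 0x5F: 0xD8

Answer: 0xB7 0x69 0xD2 0xA3 0x41 0x82 0x03 0x06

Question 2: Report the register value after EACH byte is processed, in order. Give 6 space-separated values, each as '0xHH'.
0x35 0xDD 0x87 0x06 0x8A 0x64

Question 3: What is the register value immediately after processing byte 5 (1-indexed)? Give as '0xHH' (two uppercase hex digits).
After byte 1 (0x33): reg=0x35
After byte 2 (0xA9): reg=0xDD
After byte 3 (0x5F): reg=0x87
After byte 4 (0x5F): reg=0x06
After byte 5 (0xEA): reg=0x8A

Answer: 0x8A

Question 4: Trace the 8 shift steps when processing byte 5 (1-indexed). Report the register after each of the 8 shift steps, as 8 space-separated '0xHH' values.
Answer: 0xDF 0xB9 0x75 0xEA 0xD3 0xA1 0x45 0x8A

Derivation:
After byte 1 (0x33): reg=0x35
After byte 2 (0xA9): reg=0xDD
After byte 3 (0x5F): reg=0x87
After byte 4 (0x5F): reg=0x06
Register before byte 5: 0x06
After XOR with byte 0xEA: 0xEC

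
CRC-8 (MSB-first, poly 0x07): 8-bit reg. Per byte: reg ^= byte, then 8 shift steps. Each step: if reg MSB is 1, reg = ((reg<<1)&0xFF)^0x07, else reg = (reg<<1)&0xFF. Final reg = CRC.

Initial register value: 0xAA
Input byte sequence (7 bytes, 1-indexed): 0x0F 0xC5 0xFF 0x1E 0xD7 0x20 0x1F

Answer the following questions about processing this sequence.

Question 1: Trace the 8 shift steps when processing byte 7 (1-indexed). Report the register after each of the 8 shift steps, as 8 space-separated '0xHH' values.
After byte 1 (0x0F): reg=0x72
After byte 2 (0xC5): reg=0x0C
After byte 3 (0xFF): reg=0xD7
After byte 4 (0x1E): reg=0x71
After byte 5 (0xD7): reg=0x7B
After byte 6 (0x20): reg=0x86
Register before byte 7: 0x86
After XOR with byte 0x1F: 0x99

Answer: 0x35 0x6A 0xD4 0xAF 0x59 0xB2 0x63 0xC6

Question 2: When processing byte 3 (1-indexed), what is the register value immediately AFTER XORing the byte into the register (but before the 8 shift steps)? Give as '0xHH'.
Register before byte 3: 0x0C
Byte 3: 0xFF
0x0C XOR 0xFF = 0xF3

Answer: 0xF3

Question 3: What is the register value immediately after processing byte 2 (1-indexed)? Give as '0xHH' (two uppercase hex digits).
After byte 1 (0x0F): reg=0x72
After byte 2 (0xC5): reg=0x0C

Answer: 0x0C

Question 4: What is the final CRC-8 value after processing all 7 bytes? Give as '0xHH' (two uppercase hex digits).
After byte 1 (0x0F): reg=0x72
After byte 2 (0xC5): reg=0x0C
After byte 3 (0xFF): reg=0xD7
After byte 4 (0x1E): reg=0x71
After byte 5 (0xD7): reg=0x7B
After byte 6 (0x20): reg=0x86
After byte 7 (0x1F): reg=0xC6

Answer: 0xC6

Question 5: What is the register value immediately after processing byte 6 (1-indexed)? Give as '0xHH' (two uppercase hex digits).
After byte 1 (0x0F): reg=0x72
After byte 2 (0xC5): reg=0x0C
After byte 3 (0xFF): reg=0xD7
After byte 4 (0x1E): reg=0x71
After byte 5 (0xD7): reg=0x7B
After byte 6 (0x20): reg=0x86

Answer: 0x86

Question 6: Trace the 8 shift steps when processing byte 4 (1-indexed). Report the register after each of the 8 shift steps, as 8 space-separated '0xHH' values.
Answer: 0x95 0x2D 0x5A 0xB4 0x6F 0xDE 0xBB 0x71

Derivation:
After byte 1 (0x0F): reg=0x72
After byte 2 (0xC5): reg=0x0C
After byte 3 (0xFF): reg=0xD7
Register before byte 4: 0xD7
After XOR with byte 0x1E: 0xC9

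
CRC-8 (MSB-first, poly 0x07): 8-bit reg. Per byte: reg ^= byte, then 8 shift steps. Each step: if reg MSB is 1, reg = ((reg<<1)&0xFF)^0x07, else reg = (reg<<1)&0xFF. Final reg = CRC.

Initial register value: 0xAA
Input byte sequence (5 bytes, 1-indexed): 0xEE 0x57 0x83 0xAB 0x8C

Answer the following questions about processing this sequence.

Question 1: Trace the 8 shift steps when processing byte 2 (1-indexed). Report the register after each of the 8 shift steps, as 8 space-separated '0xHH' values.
Answer: 0x1F 0x3E 0x7C 0xF8 0xF7 0xE9 0xD5 0xAD

Derivation:
After byte 1 (0xEE): reg=0xDB
Register before byte 2: 0xDB
After XOR with byte 0x57: 0x8C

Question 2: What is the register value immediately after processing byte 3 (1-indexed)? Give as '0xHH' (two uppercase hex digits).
After byte 1 (0xEE): reg=0xDB
After byte 2 (0x57): reg=0xAD
After byte 3 (0x83): reg=0xCA

Answer: 0xCA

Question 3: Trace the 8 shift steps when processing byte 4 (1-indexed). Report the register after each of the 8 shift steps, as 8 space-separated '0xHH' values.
After byte 1 (0xEE): reg=0xDB
After byte 2 (0x57): reg=0xAD
After byte 3 (0x83): reg=0xCA
Register before byte 4: 0xCA
After XOR with byte 0xAB: 0x61

Answer: 0xC2 0x83 0x01 0x02 0x04 0x08 0x10 0x20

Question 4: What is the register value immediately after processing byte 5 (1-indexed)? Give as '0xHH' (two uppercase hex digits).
After byte 1 (0xEE): reg=0xDB
After byte 2 (0x57): reg=0xAD
After byte 3 (0x83): reg=0xCA
After byte 4 (0xAB): reg=0x20
After byte 5 (0x8C): reg=0x4D

Answer: 0x4D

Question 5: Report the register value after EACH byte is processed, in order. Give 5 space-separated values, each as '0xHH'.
0xDB 0xAD 0xCA 0x20 0x4D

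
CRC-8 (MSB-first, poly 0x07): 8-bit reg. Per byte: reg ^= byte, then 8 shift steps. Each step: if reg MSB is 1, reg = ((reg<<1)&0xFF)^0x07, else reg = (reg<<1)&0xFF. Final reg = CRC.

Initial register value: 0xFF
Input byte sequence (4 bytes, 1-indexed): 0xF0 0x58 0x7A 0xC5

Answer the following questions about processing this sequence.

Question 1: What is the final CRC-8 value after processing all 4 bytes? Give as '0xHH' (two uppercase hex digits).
After byte 1 (0xF0): reg=0x2D
After byte 2 (0x58): reg=0x4C
After byte 3 (0x7A): reg=0x82
After byte 4 (0xC5): reg=0xD2

Answer: 0xD2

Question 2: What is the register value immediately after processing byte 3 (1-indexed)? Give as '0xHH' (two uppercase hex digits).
After byte 1 (0xF0): reg=0x2D
After byte 2 (0x58): reg=0x4C
After byte 3 (0x7A): reg=0x82

Answer: 0x82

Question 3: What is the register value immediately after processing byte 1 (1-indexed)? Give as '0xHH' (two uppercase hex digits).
After byte 1 (0xF0): reg=0x2D

Answer: 0x2D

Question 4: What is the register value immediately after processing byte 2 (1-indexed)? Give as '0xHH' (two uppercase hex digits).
Answer: 0x4C

Derivation:
After byte 1 (0xF0): reg=0x2D
After byte 2 (0x58): reg=0x4C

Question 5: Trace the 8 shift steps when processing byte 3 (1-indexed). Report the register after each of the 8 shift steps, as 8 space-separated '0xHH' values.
Answer: 0x6C 0xD8 0xB7 0x69 0xD2 0xA3 0x41 0x82

Derivation:
After byte 1 (0xF0): reg=0x2D
After byte 2 (0x58): reg=0x4C
Register before byte 3: 0x4C
After XOR with byte 0x7A: 0x36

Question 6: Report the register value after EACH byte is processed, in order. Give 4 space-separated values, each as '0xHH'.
0x2D 0x4C 0x82 0xD2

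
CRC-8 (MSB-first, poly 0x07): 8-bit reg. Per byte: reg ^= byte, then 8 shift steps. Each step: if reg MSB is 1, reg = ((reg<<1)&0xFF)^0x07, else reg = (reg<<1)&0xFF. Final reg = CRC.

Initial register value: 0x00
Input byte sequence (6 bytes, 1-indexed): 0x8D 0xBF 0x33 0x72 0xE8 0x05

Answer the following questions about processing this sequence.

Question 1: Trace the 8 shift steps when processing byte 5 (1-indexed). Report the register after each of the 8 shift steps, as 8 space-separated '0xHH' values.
After byte 1 (0x8D): reg=0xAA
After byte 2 (0xBF): reg=0x6B
After byte 3 (0x33): reg=0x8F
After byte 4 (0x72): reg=0xFD
Register before byte 5: 0xFD
After XOR with byte 0xE8: 0x15

Answer: 0x2A 0x54 0xA8 0x57 0xAE 0x5B 0xB6 0x6B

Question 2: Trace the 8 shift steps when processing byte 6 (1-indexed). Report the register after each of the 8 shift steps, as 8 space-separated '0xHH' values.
After byte 1 (0x8D): reg=0xAA
After byte 2 (0xBF): reg=0x6B
After byte 3 (0x33): reg=0x8F
After byte 4 (0x72): reg=0xFD
After byte 5 (0xE8): reg=0x6B
Register before byte 6: 0x6B
After XOR with byte 0x05: 0x6E

Answer: 0xDC 0xBF 0x79 0xF2 0xE3 0xC1 0x85 0x0D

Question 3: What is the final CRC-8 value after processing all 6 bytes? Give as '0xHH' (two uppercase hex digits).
After byte 1 (0x8D): reg=0xAA
After byte 2 (0xBF): reg=0x6B
After byte 3 (0x33): reg=0x8F
After byte 4 (0x72): reg=0xFD
After byte 5 (0xE8): reg=0x6B
After byte 6 (0x05): reg=0x0D

Answer: 0x0D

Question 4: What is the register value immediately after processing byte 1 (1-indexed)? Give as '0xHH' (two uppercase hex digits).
Answer: 0xAA

Derivation:
After byte 1 (0x8D): reg=0xAA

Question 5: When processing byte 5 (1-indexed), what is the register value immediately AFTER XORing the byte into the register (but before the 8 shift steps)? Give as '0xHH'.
Answer: 0x15

Derivation:
Register before byte 5: 0xFD
Byte 5: 0xE8
0xFD XOR 0xE8 = 0x15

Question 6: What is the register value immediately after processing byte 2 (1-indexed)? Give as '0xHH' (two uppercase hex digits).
After byte 1 (0x8D): reg=0xAA
After byte 2 (0xBF): reg=0x6B

Answer: 0x6B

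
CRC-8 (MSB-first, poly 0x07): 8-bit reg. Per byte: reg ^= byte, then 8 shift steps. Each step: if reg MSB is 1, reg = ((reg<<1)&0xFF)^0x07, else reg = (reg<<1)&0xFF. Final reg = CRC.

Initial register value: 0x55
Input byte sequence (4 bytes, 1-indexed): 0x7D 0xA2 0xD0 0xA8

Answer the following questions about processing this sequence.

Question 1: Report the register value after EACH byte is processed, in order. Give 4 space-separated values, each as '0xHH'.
0xD8 0x61 0x1E 0x0B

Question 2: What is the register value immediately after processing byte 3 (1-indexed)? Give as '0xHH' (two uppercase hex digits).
Answer: 0x1E

Derivation:
After byte 1 (0x7D): reg=0xD8
After byte 2 (0xA2): reg=0x61
After byte 3 (0xD0): reg=0x1E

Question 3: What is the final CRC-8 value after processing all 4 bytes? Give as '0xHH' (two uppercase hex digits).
After byte 1 (0x7D): reg=0xD8
After byte 2 (0xA2): reg=0x61
After byte 3 (0xD0): reg=0x1E
After byte 4 (0xA8): reg=0x0B

Answer: 0x0B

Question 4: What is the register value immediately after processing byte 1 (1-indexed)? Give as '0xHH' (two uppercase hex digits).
Answer: 0xD8

Derivation:
After byte 1 (0x7D): reg=0xD8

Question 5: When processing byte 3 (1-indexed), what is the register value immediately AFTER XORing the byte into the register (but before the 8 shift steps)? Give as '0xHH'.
Answer: 0xB1

Derivation:
Register before byte 3: 0x61
Byte 3: 0xD0
0x61 XOR 0xD0 = 0xB1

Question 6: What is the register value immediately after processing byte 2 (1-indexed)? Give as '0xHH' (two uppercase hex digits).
After byte 1 (0x7D): reg=0xD8
After byte 2 (0xA2): reg=0x61

Answer: 0x61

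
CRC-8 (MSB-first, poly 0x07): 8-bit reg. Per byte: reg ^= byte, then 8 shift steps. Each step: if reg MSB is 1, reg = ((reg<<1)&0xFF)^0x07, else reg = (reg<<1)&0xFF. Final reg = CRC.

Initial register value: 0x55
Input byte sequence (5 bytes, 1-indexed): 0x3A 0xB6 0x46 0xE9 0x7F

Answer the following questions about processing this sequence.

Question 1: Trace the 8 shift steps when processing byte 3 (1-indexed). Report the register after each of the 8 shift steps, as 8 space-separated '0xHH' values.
After byte 1 (0x3A): reg=0x0A
After byte 2 (0xB6): reg=0x3D
Register before byte 3: 0x3D
After XOR with byte 0x46: 0x7B

Answer: 0xF6 0xEB 0xD1 0xA5 0x4D 0x9A 0x33 0x66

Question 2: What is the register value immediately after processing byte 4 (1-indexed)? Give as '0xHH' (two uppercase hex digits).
After byte 1 (0x3A): reg=0x0A
After byte 2 (0xB6): reg=0x3D
After byte 3 (0x46): reg=0x66
After byte 4 (0xE9): reg=0xA4

Answer: 0xA4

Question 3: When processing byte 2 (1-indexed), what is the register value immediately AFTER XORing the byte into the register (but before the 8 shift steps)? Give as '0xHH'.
Register before byte 2: 0x0A
Byte 2: 0xB6
0x0A XOR 0xB6 = 0xBC

Answer: 0xBC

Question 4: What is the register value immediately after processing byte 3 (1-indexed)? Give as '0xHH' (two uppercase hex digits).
Answer: 0x66

Derivation:
After byte 1 (0x3A): reg=0x0A
After byte 2 (0xB6): reg=0x3D
After byte 3 (0x46): reg=0x66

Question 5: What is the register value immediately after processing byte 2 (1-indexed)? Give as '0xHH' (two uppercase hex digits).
Answer: 0x3D

Derivation:
After byte 1 (0x3A): reg=0x0A
After byte 2 (0xB6): reg=0x3D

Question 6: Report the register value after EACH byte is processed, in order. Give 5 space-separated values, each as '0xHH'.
0x0A 0x3D 0x66 0xA4 0x0F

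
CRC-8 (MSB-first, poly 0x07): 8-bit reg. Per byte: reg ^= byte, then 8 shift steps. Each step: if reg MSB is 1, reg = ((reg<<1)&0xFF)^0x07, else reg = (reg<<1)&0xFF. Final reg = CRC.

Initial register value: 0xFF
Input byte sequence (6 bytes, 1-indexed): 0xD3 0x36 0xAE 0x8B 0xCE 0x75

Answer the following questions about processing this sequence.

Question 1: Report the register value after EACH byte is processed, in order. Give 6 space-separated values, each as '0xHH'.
0xC4 0xD0 0x7D 0xCC 0x0E 0x66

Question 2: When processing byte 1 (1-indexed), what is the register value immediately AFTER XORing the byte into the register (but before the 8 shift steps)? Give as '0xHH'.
Register before byte 1: 0xFF
Byte 1: 0xD3
0xFF XOR 0xD3 = 0x2C

Answer: 0x2C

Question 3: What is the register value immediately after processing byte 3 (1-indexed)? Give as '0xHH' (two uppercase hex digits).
After byte 1 (0xD3): reg=0xC4
After byte 2 (0x36): reg=0xD0
After byte 3 (0xAE): reg=0x7D

Answer: 0x7D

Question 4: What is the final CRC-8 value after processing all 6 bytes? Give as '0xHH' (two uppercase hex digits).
After byte 1 (0xD3): reg=0xC4
After byte 2 (0x36): reg=0xD0
After byte 3 (0xAE): reg=0x7D
After byte 4 (0x8B): reg=0xCC
After byte 5 (0xCE): reg=0x0E
After byte 6 (0x75): reg=0x66

Answer: 0x66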